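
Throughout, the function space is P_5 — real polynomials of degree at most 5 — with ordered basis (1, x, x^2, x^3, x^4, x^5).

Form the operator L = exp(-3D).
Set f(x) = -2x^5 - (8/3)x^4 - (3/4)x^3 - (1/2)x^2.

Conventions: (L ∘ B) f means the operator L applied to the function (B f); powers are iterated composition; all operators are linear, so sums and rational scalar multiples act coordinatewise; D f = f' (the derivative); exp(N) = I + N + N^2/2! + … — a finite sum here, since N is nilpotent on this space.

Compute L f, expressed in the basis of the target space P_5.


g(x) = -2x^5 + (82/3)x^4 - (595/4)x^3 + (1609/4)x^2 - (2157/4)x + 1143/4

order-1 term: 30x^4 + 32x^3 + (27/4)x^2 + 3x
order-2 term: -180x^3 - 144x^2 - (81/4)x - 9/2
order-3 term: 540x^2 + 288x + 81/4
order-4 term: -810x - 216
order-5 term: 486
the series for exp(-3D) f terminates at order 5
exp(-3D) f = -2x^5 + (82/3)x^4 - (595/4)x^3 + (1609/4)x^2 - (2157/4)x + 1143/4


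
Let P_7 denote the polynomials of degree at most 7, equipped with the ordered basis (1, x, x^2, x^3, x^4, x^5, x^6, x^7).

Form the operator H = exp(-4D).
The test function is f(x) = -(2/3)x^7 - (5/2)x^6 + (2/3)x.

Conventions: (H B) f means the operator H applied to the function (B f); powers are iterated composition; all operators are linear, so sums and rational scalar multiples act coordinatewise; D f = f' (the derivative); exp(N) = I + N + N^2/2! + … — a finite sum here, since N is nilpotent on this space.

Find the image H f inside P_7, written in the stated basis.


the result is g(x) = -(2/3)x^7 + (97/6)x^6 - 164x^5 + (2680/3)x^4 - (8320/3)x^3 + 4736x^2 - 3754x + 680

order-1 term: (56/3)x^6 + 60x^5 - 8/3
order-2 term: -224x^5 - 600x^4
order-3 term: (4480/3)x^4 + 3200x^3
order-4 term: -(17920/3)x^3 - 9600x^2
order-5 term: 14336x^2 + 15360x
order-6 term: -(57344/3)x - 10240
order-7 term: 32768/3
the series for exp(-4D) f terminates at order 7
exp(-4D) f = -(2/3)x^7 + (97/6)x^6 - 164x^5 + (2680/3)x^4 - (8320/3)x^3 + 4736x^2 - 3754x + 680


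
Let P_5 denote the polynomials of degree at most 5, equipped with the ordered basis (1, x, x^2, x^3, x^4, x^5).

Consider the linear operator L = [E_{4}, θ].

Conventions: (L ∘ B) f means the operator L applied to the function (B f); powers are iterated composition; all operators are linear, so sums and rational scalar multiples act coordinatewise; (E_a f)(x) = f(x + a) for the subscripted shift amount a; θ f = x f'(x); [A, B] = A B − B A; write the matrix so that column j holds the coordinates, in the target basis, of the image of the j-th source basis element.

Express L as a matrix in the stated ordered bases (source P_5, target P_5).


image of 1: 0
image of x: 4
image of x^2: 8x + 32
image of x^3: 12x^2 + 96x + 192
image of x^4: 16x^3 + 192x^2 + 768x + 1024
image of x^5: 20x^4 + 320x^3 + 1920x^2 + 5120x + 5120
each image's coordinates form column j of the matrix

the matrix is [[0, 4, 32, 192, 1024, 5120]; [0, 0, 8, 96, 768, 5120]; [0, 0, 0, 12, 192, 1920]; [0, 0, 0, 0, 16, 320]; [0, 0, 0, 0, 0, 20]; [0, 0, 0, 0, 0, 0]] (rows listed top to bottom)


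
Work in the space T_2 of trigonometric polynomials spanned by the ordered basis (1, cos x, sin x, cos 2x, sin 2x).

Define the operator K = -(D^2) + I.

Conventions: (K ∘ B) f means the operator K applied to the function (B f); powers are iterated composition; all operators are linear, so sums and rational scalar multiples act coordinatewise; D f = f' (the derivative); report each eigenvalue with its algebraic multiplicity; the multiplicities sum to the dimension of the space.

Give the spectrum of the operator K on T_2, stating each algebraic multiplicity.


image of 1: 1
image of cos x: 2cos x
image of sin x: 2sin x
image of cos 2x: 5cos 2x
image of sin 2x: 5sin 2x
the matrix is diagonal; its diagonal is (1, 2, 2, 5, 5)
for a triangular matrix the eigenvalues are the diagonal entries, with algebraic multiplicity their repetition count

λ = 1 (multiplicity 1), λ = 2 (multiplicity 2), λ = 5 (multiplicity 2)


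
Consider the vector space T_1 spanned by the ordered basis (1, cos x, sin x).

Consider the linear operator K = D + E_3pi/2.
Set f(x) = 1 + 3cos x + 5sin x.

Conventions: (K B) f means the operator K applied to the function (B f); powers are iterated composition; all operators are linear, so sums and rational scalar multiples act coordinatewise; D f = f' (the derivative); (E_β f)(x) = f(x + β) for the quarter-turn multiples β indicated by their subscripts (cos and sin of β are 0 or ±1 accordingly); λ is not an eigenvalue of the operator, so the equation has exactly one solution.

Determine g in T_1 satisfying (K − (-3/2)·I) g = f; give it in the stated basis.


write g with unknown coordinates in the stated basis and equate coefficients in (K − (-3/2)·I) g = f
solving from the highest basis element down gives g = 2/5 + 2cos x + (10/3)sin x
check: K g = 2/5
so K g − (-3/2)·g = 1 + 3cos x + 5sin x = f ✓

g(x) = 2/5 + 2cos x + (10/3)sin x


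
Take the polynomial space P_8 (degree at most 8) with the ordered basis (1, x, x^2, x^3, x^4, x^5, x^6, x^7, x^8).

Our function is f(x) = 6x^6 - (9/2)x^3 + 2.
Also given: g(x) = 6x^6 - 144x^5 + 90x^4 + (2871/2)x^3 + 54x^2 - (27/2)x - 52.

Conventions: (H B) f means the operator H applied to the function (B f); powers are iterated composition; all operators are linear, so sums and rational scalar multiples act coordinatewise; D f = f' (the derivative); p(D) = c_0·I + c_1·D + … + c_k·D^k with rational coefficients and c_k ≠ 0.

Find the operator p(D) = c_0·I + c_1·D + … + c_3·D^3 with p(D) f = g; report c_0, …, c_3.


D^0 f = 6x^6 - (9/2)x^3 + 2
D^1 f = 36x^5 - (27/2)x^2
D^2 f = 180x^4 - 27x
D^3 f = 720x^3 - 27
matching coefficients of g against c_0 f + c_1 Df + … from the top degree down determines the c_i
solution: c_0 = 1, c_1 = -4, c_2 = 1/2, c_3 = 2

p(D) = I − 4·D + (1/2)·D^2 + 2·D^3, i.e. c_0 = 1, c_1 = -4, c_2 = 1/2, c_3 = 2


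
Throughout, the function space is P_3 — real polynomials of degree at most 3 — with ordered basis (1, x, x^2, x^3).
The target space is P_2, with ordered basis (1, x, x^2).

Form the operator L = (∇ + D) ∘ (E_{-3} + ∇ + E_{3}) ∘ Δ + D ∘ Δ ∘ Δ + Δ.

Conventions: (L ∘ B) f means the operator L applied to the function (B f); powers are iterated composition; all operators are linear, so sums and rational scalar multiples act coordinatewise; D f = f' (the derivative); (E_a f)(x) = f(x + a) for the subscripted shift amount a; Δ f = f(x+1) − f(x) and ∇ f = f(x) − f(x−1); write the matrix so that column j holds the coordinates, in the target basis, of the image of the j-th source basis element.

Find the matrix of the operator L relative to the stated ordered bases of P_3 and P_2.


image of 1: 0
image of x: 1
image of x^2: 2x + 9
image of x^3: 3x^2 + 27x + 25
each image's coordinates form column j of the matrix

the matrix is [[0, 1, 9, 25]; [0, 0, 2, 27]; [0, 0, 0, 3]] (rows listed top to bottom)


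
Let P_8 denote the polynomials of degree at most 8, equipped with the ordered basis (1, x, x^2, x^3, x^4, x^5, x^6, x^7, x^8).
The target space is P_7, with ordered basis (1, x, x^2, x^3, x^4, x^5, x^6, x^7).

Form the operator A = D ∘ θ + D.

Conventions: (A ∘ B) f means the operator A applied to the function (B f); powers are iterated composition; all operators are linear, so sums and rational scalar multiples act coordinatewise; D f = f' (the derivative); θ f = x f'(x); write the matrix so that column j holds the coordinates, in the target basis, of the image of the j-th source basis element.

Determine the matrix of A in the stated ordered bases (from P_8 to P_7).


image of 1: 0
image of x: 2
image of x^2: 6x
image of x^3: 12x^2
image of x^4: 20x^3
image of x^5: 30x^4
image of x^6: 42x^5
image of x^7: 56x^6
image of x^8: 72x^7
each image's coordinates form column j of the matrix

the matrix is [[0, 2, 0, 0, 0, 0, 0, 0, 0]; [0, 0, 6, 0, 0, 0, 0, 0, 0]; [0, 0, 0, 12, 0, 0, 0, 0, 0]; [0, 0, 0, 0, 20, 0, 0, 0, 0]; [0, 0, 0, 0, 0, 30, 0, 0, 0]; [0, 0, 0, 0, 0, 0, 42, 0, 0]; [0, 0, 0, 0, 0, 0, 0, 56, 0]; [0, 0, 0, 0, 0, 0, 0, 0, 72]] (rows listed top to bottom)


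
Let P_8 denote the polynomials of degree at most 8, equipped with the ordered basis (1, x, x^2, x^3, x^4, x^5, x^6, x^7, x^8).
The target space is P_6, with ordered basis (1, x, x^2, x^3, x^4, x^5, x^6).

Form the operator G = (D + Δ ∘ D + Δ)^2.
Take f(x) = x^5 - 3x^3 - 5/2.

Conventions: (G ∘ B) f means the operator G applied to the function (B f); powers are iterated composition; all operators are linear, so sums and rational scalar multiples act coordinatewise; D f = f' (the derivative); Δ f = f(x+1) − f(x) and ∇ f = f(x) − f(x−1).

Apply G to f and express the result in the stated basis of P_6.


the image equals g(x) = 80x^3 + 360x^2 + 518x + 232

D f = 5x^4 - 9x^2
D f = 5x^4 - 9x^2
Δ D f = 20x^3 + 30x^2 + 2x - 4
Δ f = 5x^4 + 10x^3 + x^2 - 4x - 2
(D + Δ ∘ D + Δ) f = 10x^4 + 30x^3 + 22x^2 - 2x - 6
D (D + Δ ∘ D + Δ) f = 40x^3 + 90x^2 + 44x - 2
D (D + Δ ∘ D + Δ) f = 40x^3 + 90x^2 + 44x - 2
Δ D (D + Δ ∘ D + Δ) f = 120x^2 + 300x + 174
Δ (D + Δ ∘ D + Δ) f = 40x^3 + 150x^2 + 174x + 60
(D + Δ ∘ D + Δ) (D + Δ ∘ D + Δ) f = 80x^3 + 360x^2 + 518x + 232


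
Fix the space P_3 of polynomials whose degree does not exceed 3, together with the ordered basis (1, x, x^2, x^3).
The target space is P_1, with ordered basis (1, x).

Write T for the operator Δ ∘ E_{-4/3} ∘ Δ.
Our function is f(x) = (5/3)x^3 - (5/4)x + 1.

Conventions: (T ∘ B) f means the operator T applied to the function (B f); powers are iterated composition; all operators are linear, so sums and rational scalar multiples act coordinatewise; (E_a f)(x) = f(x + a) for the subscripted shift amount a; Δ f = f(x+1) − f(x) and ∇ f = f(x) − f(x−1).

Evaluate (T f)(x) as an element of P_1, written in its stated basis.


Δ f = 5x^2 + 5x + 5/12
E_{-4/3} Δ f = 5x^2 - (25/3)x + 95/36
Δ E_{-4/3} Δ f = 10x - 10/3

g(x) = 10x - 10/3


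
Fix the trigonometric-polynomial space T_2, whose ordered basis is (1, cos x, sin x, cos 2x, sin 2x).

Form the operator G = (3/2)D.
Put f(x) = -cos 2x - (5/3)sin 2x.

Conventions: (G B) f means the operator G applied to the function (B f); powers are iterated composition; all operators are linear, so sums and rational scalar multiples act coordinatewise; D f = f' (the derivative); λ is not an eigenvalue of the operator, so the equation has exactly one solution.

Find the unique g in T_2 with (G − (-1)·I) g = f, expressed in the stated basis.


g(x) = (2/5)cos 2x - (7/15)sin 2x

write g with unknown coordinates in the stated basis and equate coefficients in (G − (-1)·I) g = f
solving from the highest basis element down gives g = (2/5)cos 2x - (7/15)sin 2x
check: G g = -(7/5)cos 2x - (6/5)sin 2x
so G g − (-1)·g = -cos 2x - (5/3)sin 2x = f ✓


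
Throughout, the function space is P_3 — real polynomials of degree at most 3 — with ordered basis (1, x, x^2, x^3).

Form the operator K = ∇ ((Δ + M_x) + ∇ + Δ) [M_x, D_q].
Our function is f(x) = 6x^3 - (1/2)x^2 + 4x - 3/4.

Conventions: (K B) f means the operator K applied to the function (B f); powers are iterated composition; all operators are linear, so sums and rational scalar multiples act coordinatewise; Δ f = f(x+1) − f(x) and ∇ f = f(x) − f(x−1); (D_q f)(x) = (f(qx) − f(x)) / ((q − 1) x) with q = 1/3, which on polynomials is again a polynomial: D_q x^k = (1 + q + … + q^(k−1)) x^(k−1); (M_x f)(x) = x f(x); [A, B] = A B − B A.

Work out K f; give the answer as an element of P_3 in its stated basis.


D_q f = (26/3)x^2 - (2/3)x + 4
M_x D_q f = (26/3)x^3 - (2/3)x^2 + 4x
M_x f = 6x^4 - (1/2)x^3 + 4x^2 - (3/4)x
D_q M_x f = (80/9)x^3 - (13/18)x^2 + (16/3)x - 3/4
[M_x, D_q] f = -(2/9)x^3 + (1/18)x^2 - (4/3)x + 3/4
Δ [M_x, D_q] f = -(2/3)x^2 - (5/9)x - 3/2
M_x [M_x, D_q] f = -(2/9)x^4 + (1/18)x^3 - (4/3)x^2 + (3/4)x
(Δ + M_x) [M_x, D_q] f = -(2/9)x^4 + (1/18)x^3 - 2x^2 + (7/36)x - 3/2
∇ [M_x, D_q] f = -(2/3)x^2 + (7/9)x - 29/18
Δ [M_x, D_q] f = -(2/3)x^2 - (5/9)x - 3/2
((Δ + M_x) + ∇ + Δ) [M_x, D_q] f = -(2/9)x^4 + (1/18)x^3 - (10/3)x^2 + (5/12)x - 83/18
∇ ((Δ + M_x) + ∇ + Δ) [M_x, D_q] f = -(8/9)x^3 + (3/2)x^2 - (139/18)x + 145/36

the result is g(x) = -(8/9)x^3 + (3/2)x^2 - (139/18)x + 145/36


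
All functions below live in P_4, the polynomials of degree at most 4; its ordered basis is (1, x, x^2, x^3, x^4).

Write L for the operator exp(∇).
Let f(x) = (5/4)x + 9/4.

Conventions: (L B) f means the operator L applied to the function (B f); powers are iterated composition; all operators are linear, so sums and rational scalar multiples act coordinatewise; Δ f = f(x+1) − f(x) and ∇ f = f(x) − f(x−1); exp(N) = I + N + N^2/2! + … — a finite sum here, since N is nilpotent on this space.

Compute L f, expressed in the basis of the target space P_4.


g(x) = (5/4)x + 7/2

order-1 term: 5/4
the series for exp(∇) f terminates at order 1
exp(∇) f = (5/4)x + 7/2


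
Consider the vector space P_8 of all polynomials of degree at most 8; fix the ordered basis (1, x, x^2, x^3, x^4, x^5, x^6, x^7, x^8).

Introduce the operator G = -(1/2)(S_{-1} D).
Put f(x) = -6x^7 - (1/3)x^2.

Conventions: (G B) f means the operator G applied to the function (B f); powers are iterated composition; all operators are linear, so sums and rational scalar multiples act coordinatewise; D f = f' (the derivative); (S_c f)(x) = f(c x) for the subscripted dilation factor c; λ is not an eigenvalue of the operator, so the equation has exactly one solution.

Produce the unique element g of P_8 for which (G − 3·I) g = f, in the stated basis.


write g with unknown coordinates in the stated basis and equate coefficients in (G − 3·I) g = f
solving from the highest basis element down gives g = 2x^7 - (7/3)x^6 - (7/3)x^5 + (35/18)x^4 + (35/27)x^3 - (29/54)x^2 - (29/162)x + 29/972
check: G g = -7x^6 - 7x^5 + (35/6)x^4 + (35/9)x^3 - (35/18)x^2 - (29/54)x + 29/324
so G g − 3·g = -6x^7 - (1/3)x^2 = f ✓

g(x) = 2x^7 - (7/3)x^6 - (7/3)x^5 + (35/18)x^4 + (35/27)x^3 - (29/54)x^2 - (29/162)x + 29/972


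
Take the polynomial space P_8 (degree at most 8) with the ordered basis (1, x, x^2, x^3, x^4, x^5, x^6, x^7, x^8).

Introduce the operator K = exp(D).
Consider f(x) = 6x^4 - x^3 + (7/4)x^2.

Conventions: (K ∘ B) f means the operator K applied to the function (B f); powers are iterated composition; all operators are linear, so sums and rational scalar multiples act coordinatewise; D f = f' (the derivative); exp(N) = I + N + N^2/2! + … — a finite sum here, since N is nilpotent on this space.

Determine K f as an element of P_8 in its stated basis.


order-1 term: 24x^3 - 3x^2 + (7/2)x
order-2 term: 36x^2 - 3x + 7/4
order-3 term: 24x - 1
order-4 term: 6
the series for exp(D) f terminates at order 4
exp(D) f = 6x^4 + 23x^3 + (139/4)x^2 + (49/2)x + 27/4

g(x) = 6x^4 + 23x^3 + (139/4)x^2 + (49/2)x + 27/4


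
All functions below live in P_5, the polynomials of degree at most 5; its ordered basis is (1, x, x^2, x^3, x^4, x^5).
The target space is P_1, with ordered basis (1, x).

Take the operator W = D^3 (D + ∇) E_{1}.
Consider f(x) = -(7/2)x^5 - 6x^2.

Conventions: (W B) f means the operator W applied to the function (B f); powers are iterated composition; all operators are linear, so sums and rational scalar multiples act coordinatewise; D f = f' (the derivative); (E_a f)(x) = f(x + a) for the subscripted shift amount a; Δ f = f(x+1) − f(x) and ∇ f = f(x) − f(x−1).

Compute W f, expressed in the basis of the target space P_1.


the result is g(x) = -840x - 630

E_{1} f = -(7/2)x^5 - (35/2)x^4 - 35x^3 - 41x^2 - (59/2)x - 19/2
D E_{1} f = -(35/2)x^4 - 70x^3 - 105x^2 - 82x - 59/2
∇ E_{1} f = -(35/2)x^4 - 35x^3 - 35x^2 - (59/2)x - 19/2
(D + ∇) E_{1} f = -35x^4 - 105x^3 - 140x^2 - (223/2)x - 39
D (D + ∇) E_{1} f = -140x^3 - 315x^2 - 280x - 223/2
D D (D + ∇) E_{1} f = -420x^2 - 630x - 280
D D D (D + ∇) E_{1} f = -840x - 630


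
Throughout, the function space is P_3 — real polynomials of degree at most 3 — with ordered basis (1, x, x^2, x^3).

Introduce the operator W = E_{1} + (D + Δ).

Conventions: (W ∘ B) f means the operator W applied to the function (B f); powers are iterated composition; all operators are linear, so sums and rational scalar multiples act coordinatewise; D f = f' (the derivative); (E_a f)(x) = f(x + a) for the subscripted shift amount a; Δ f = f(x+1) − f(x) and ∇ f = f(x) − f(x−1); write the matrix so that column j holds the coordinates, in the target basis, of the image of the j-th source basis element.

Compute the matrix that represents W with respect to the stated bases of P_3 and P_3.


image of 1: 1
image of x: x + 3
image of x^2: x^2 + 6x + 2
image of x^3: x^3 + 9x^2 + 6x + 2
each image's coordinates form column j of the matrix

the matrix is [[1, 3, 2, 2]; [0, 1, 6, 6]; [0, 0, 1, 9]; [0, 0, 0, 1]] (rows listed top to bottom)


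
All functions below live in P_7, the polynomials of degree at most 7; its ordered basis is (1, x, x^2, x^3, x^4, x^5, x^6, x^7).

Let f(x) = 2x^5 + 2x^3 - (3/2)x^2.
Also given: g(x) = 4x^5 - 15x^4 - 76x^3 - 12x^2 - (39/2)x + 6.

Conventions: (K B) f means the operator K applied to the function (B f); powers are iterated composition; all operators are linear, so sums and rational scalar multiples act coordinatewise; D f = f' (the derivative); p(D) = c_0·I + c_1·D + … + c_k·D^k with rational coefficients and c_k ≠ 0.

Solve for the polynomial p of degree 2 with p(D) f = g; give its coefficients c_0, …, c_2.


D^0 f = 2x^5 + 2x^3 - (3/2)x^2
D^1 f = 10x^4 + 6x^2 - 3x
D^2 f = 40x^3 + 12x - 3
matching coefficients of g against c_0 f + c_1 Df + … from the top degree down determines the c_i
solution: c_0 = 2, c_1 = -3/2, c_2 = -2

p(D) = 2·I − (3/2)·D − 2·D^2, i.e. c_0 = 2, c_1 = -3/2, c_2 = -2


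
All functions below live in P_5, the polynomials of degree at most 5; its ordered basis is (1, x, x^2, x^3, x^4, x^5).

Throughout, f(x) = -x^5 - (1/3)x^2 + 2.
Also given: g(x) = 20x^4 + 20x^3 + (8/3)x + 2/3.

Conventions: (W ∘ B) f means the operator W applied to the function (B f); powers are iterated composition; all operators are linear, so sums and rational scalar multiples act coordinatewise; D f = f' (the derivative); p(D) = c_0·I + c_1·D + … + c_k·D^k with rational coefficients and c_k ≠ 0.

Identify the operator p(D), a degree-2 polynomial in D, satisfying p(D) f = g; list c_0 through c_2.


D^0 f = -x^5 - (1/3)x^2 + 2
D^1 f = -5x^4 - (2/3)x
D^2 f = -20x^3 - 2/3
matching coefficients of g against c_0 f + c_1 Df + … from the top degree down determines the c_i
solution: c_0 = 0, c_1 = -4, c_2 = -1

c_0 = 0, c_1 = -4, c_2 = -1


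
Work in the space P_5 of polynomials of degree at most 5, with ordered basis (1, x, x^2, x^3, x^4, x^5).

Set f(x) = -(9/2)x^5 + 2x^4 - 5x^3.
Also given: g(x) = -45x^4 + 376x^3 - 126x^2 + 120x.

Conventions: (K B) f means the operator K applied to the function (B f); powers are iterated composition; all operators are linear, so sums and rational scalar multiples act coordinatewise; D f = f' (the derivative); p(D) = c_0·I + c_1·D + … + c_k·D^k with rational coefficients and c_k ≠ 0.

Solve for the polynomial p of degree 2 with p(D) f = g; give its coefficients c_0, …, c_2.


p(D) = 2·D − 4·D^2, i.e. c_0 = 0, c_1 = 2, c_2 = -4

D^0 f = -(9/2)x^5 + 2x^4 - 5x^3
D^1 f = -(45/2)x^4 + 8x^3 - 15x^2
D^2 f = -90x^3 + 24x^2 - 30x
matching coefficients of g against c_0 f + c_1 Df + … from the top degree down determines the c_i
solution: c_0 = 0, c_1 = 2, c_2 = -4


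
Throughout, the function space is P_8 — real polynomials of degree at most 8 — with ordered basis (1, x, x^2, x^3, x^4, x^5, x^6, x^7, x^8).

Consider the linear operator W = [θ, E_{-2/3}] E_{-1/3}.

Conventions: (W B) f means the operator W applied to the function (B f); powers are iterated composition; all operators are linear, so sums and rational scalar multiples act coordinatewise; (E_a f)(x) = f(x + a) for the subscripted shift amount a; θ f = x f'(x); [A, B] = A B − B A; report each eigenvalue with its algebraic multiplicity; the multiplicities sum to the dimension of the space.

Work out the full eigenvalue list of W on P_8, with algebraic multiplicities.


image of 1: 0
image of x: 2/3
image of x^2: (4/3)x - 4/3
image of x^3: 2x^2 - 4x + 2
image of x^4: (8/3)x^3 - 8x^2 + 8x - 8/3
image of x^5: (10/3)x^4 - (40/3)x^3 + 20x^2 - (40/3)x + 10/3
image of x^6: 4x^5 - 20x^4 + 40x^3 - 40x^2 + 20x - 4
image of x^7: (14/3)x^6 - 28x^5 + 70x^4 - (280/3)x^3 + 70x^2 - 28x + 14/3
image of x^8: (16/3)x^7 - (112/3)x^6 + 112x^5 - (560/3)x^4 + (560/3)x^3 - 112x^2 + (112/3)x - 16/3
the matrix is upper triangular; its diagonal is (0, 0, 0, 0, 0, 0, 0, 0, 0)
for a triangular matrix the eigenvalues are the diagonal entries, with algebraic multiplicity their repetition count

λ = 0 (multiplicity 9)


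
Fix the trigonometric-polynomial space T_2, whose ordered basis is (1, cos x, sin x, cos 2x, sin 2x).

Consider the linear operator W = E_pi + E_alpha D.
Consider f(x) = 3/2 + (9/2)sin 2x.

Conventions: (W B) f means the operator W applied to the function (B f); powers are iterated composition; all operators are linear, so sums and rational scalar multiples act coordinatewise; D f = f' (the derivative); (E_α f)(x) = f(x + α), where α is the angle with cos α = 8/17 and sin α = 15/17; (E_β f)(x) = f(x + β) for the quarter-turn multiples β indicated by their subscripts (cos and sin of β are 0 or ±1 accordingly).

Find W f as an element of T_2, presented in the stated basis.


g(x) = 3/2 - (1449/289)cos 2x - (1719/578)sin 2x

E_pi f = 3/2 + (9/2)sin 2x
D f = 9cos 2x
E_alpha D f = -(1449/289)cos 2x - (2160/289)sin 2x
(E_pi + E_alpha D) f = 3/2 - (1449/289)cos 2x - (1719/578)sin 2x


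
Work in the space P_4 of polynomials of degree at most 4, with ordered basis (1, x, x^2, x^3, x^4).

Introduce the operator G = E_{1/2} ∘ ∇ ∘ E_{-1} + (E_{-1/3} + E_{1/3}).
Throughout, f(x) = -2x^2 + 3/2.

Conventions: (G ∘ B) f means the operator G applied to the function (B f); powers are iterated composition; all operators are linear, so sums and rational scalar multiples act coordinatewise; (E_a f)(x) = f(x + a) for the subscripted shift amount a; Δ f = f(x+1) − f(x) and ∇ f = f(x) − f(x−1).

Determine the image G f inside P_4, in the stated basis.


the result is g(x) = -4x^2 - 4x + 59/9

E_{-1} f = -2x^2 + 4x - 1/2
∇ E_{-1} f = -4x + 6
E_{1/2} ∇ E_{-1} f = -4x + 4
E_{-1/3} f = -2x^2 + (4/3)x + 23/18
E_{1/3} f = -2x^2 - (4/3)x + 23/18
(E_{-1/3} + E_{1/3}) f = -4x^2 + 23/9
(E_{1/2} ∘ ∇ ∘ E_{-1} + (E_{-1/3} + E_{1/3})) f = -4x^2 - 4x + 59/9


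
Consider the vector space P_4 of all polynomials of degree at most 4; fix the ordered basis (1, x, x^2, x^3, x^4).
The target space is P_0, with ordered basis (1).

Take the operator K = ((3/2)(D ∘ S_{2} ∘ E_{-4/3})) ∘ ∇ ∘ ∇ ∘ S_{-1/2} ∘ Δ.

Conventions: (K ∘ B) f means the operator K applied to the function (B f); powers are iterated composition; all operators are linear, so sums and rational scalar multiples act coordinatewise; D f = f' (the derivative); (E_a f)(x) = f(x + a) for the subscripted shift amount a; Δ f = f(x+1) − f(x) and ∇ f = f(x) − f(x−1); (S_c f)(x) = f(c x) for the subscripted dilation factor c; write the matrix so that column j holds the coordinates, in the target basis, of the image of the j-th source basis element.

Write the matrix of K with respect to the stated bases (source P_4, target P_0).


image of 1: 0
image of x: 0
image of x^2: 0
image of x^3: 0
image of x^4: -9
each image's coordinates form column j of the matrix

the matrix is [[0, 0, 0, 0, -9]] (rows listed top to bottom)


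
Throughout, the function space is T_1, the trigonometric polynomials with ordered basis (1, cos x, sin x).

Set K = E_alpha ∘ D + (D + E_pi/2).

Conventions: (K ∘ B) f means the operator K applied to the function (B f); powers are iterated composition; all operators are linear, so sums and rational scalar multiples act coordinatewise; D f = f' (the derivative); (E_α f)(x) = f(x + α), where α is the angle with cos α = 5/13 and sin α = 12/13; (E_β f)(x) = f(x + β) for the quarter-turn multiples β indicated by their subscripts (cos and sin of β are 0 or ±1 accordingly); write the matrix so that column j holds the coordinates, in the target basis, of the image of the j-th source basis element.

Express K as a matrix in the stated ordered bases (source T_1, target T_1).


image of 1: 1
image of cos x: -(12/13)cos x - (31/13)sin x
image of sin x: (31/13)cos x - (12/13)sin x
each image's coordinates form column j of the matrix

the matrix is [[1, 0, 0]; [0, -12/13, 31/13]; [0, -31/13, -12/13]] (rows listed top to bottom)


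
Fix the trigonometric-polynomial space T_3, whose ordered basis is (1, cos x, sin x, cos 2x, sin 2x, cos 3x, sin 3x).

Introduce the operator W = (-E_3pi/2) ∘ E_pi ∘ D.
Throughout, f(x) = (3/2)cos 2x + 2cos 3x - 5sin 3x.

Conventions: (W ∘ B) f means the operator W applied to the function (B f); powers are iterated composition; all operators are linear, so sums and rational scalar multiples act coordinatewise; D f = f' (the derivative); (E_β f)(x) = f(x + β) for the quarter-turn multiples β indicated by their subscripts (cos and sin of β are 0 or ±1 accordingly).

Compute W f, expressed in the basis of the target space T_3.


the image equals g(x) = -3sin 2x - 6cos 3x + 15sin 3x

D f = -3sin 2x - 15cos 3x - 6sin 3x
E_pi D f = -3sin 2x + 15cos 3x + 6sin 3x
E_3pi/2 (E_pi ∘ D) f = 3sin 2x + 6cos 3x - 15sin 3x
(-E_3pi/2) (E_pi ∘ D) f = -3sin 2x - 6cos 3x + 15sin 3x


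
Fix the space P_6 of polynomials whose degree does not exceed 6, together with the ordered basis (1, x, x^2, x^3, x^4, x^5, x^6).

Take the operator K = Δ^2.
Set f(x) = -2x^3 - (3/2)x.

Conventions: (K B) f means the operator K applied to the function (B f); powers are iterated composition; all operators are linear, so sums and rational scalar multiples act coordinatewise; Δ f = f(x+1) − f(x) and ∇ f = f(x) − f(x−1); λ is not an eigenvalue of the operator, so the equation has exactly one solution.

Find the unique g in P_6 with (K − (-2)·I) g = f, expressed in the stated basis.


the result is g(x) = -x^3 + (9/4)x + 3

write g with unknown coordinates in the stated basis and equate coefficients in (K − (-2)·I) g = f
solving from the highest basis element down gives g = -x^3 + (9/4)x + 3
check: K g = -6x - 6
so K g − (-2)·g = -2x^3 - (3/2)x = f ✓


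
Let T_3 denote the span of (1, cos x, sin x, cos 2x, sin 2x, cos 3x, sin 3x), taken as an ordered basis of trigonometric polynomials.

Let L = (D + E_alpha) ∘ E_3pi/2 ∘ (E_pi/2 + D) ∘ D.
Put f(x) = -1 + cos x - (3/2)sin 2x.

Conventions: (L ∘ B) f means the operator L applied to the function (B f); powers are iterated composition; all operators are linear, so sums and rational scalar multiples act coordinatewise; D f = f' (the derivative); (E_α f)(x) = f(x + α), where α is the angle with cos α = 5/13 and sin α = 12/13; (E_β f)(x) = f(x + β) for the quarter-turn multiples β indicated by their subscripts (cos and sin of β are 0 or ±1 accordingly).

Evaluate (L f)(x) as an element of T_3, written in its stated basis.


g(x) = -(50/13)cos x - (10/13)sin x - (2391/169)cos 2x + (2088/169)sin 2x

D f = -sin x - 3cos 2x
E_pi/2 D f = -cos x + 3cos 2x
D D f = -cos x + 6sin 2x
(E_pi/2 + D) D f = -2cos x + 3cos 2x + 6sin 2x
E_3pi/2 (E_pi/2 + D) D f = -2sin x - 3cos 2x - 6sin 2x
D (E_3pi/2 ∘ (E_pi/2 + D)) D f = -2cos x - 12cos 2x + 6sin 2x
E_alpha (E_3pi/2 ∘ (E_pi/2 + D)) D f = -(24/13)cos x - (10/13)sin x - (363/169)cos 2x + (1074/169)sin 2x
(D + E_alpha) (E_3pi/2 ∘ (E_pi/2 + D)) D f = -(50/13)cos x - (10/13)sin x - (2391/169)cos 2x + (2088/169)sin 2x


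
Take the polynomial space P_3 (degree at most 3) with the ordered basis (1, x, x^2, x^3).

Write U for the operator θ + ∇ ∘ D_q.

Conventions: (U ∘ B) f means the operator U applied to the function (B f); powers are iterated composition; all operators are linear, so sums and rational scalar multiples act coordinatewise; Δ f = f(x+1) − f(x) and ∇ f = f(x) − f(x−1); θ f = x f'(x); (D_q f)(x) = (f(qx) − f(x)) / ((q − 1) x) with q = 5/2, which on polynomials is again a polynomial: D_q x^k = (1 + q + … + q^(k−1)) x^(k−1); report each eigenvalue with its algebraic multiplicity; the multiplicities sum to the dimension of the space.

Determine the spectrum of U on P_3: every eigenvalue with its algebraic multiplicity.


λ = 0 (multiplicity 1), λ = 1 (multiplicity 1), λ = 2 (multiplicity 1), λ = 3 (multiplicity 1)

image of 1: 0
image of x: x
image of x^2: 2x^2 + 7/2
image of x^3: 3x^3 + (39/2)x - 39/4
the matrix is upper triangular; its diagonal is (0, 1, 2, 3)
for a triangular matrix the eigenvalues are the diagonal entries, with algebraic multiplicity their repetition count


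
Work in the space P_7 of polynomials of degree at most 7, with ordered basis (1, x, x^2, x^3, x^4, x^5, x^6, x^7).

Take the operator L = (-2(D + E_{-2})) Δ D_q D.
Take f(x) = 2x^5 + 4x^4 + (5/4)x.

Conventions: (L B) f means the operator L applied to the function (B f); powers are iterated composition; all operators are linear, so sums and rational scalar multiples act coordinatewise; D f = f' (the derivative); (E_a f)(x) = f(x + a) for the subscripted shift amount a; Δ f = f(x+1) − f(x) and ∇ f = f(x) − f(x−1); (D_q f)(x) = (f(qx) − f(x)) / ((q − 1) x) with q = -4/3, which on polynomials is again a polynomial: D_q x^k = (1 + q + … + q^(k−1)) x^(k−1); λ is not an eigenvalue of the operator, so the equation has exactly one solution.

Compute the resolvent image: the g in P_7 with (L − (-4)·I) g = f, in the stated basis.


g(x) = (1/2)x^5 + x^4 - (125/36)x^2 + (153/16)x - 781/54

write g with unknown coordinates in the stated basis and equate coefficients in (L − (-4)·I) g = f
solving from the highest basis element down gives g = (1/2)x^5 + x^4 - (125/36)x^2 + (153/16)x - 781/54
check: L g = (125/9)x^2 - 37x + 1562/27
so L g − (-4)·g = 2x^5 + 4x^4 + (5/4)x = f ✓


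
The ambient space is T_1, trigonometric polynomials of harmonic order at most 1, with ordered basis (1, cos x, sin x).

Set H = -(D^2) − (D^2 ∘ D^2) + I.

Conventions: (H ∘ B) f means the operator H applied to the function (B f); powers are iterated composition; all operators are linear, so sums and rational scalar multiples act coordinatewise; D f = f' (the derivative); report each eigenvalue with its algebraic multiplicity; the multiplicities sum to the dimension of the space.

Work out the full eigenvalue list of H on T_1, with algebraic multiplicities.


λ = 1 (multiplicity 3)

image of 1: 1
image of cos x: cos x
image of sin x: sin x
the matrix is diagonal; its diagonal is (1, 1, 1)
for a triangular matrix the eigenvalues are the diagonal entries, with algebraic multiplicity their repetition count


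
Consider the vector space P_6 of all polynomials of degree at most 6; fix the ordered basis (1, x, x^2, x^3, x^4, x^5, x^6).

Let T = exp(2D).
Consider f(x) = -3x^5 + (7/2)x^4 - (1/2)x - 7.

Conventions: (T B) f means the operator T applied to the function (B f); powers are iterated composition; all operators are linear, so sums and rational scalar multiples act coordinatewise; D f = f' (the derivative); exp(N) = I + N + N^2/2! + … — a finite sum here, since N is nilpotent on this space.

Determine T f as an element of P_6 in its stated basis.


the result is g(x) = -3x^5 - (53/2)x^4 - 92x^3 - 156x^2 - (257/2)x - 48

order-1 term: -30x^4 + 28x^3 - 1
order-2 term: -120x^3 + 84x^2
order-3 term: -240x^2 + 112x
order-4 term: -240x + 56
order-5 term: -96
the series for exp(2D) f terminates at order 5
exp(2D) f = -3x^5 - (53/2)x^4 - 92x^3 - 156x^2 - (257/2)x - 48


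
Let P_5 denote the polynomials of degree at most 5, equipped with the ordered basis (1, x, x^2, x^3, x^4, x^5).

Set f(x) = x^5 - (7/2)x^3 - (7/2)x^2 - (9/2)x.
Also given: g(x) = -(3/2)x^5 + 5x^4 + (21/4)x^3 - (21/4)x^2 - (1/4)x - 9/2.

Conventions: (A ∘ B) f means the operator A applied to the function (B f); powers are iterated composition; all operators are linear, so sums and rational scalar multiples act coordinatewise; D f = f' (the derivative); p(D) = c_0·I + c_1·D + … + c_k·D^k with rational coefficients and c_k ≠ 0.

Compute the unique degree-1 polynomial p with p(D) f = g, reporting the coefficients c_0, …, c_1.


c_0 = -3/2, c_1 = 1

D^0 f = x^5 - (7/2)x^3 - (7/2)x^2 - (9/2)x
D^1 f = 5x^4 - (21/2)x^2 - 7x - 9/2
matching coefficients of g against c_0 f + c_1 Df + … from the top degree down determines the c_i
solution: c_0 = -3/2, c_1 = 1


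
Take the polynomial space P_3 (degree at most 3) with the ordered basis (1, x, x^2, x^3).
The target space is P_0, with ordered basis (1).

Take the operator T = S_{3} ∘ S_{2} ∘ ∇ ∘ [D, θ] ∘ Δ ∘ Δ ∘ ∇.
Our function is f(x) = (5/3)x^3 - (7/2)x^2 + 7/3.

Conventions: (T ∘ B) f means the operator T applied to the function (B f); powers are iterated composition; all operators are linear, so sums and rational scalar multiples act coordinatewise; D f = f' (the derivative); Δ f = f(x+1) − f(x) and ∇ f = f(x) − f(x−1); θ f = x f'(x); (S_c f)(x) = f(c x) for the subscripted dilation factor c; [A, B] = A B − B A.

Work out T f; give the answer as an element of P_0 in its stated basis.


g(x) = 0

∇ f = 5x^2 - 12x + 31/6
Δ ∇ f = 10x - 7
Δ Δ ∇ f = 10
θ (Δ ∘ Δ ∘ ∇) f = 0
D θ (Δ ∘ Δ ∘ ∇) f = 0
D (Δ ∘ Δ ∘ ∇) f = 0
θ D (Δ ∘ Δ ∘ ∇) f = 0
[D, θ] (Δ ∘ Δ ∘ ∇) f = 0
∇ [D, θ] (Δ ∘ Δ ∘ ∇) f = 0
S_{2} ∇ [D, θ] (Δ ∘ Δ ∘ ∇) f = 0
S_{3} S_{2} ∇ [D, θ] (Δ ∘ Δ ∘ ∇) f = 0


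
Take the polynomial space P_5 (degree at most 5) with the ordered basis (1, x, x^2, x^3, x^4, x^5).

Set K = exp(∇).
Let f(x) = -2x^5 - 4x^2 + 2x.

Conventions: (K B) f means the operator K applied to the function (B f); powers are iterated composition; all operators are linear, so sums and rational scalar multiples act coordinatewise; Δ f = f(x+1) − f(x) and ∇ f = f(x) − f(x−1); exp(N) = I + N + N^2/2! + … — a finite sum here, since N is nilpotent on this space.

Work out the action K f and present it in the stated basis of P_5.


g(x) = -2x^5 - 10x^4 + 16x^2 - 16x - 2

order-1 term: -10x^4 + 20x^3 - 20x^2 + 2x + 4
order-2 term: -20x^3 + 60x^2 - 70x + 26
order-3 term: -20x^2 + 60x - 50
order-4 term: -10x + 20
order-5 term: -2
the series for exp(∇) f terminates at order 5
exp(∇) f = -2x^5 - 10x^4 + 16x^2 - 16x - 2


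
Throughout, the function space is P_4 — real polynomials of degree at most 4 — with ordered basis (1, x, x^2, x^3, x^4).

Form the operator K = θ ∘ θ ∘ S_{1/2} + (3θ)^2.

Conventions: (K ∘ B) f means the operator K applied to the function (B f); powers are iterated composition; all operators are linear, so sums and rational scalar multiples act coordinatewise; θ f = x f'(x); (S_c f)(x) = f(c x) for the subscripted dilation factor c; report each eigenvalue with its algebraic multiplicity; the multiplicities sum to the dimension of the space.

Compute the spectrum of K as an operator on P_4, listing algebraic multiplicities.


λ = 0 (multiplicity 1), λ = 19/2 (multiplicity 1), λ = 37 (multiplicity 1), λ = 657/8 (multiplicity 1), λ = 145 (multiplicity 1)

image of 1: 0
image of x: (19/2)x
image of x^2: 37x^2
image of x^3: (657/8)x^3
image of x^4: 145x^4
the matrix is upper triangular; its diagonal is (0, 19/2, 37, 657/8, 145)
for a triangular matrix the eigenvalues are the diagonal entries, with algebraic multiplicity their repetition count


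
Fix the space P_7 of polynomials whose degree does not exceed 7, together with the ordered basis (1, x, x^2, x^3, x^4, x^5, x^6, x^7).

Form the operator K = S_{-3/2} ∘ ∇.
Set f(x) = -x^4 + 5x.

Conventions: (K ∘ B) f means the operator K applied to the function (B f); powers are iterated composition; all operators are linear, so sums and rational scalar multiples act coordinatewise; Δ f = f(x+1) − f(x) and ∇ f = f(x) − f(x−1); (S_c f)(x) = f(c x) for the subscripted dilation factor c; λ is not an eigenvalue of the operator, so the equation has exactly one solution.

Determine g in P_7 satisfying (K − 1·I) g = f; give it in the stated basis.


write g with unknown coordinates in the stated basis and equate coefficients in (K − 1·I) g = f
solving from the highest basis element down gives g = x^4 - (27/2)x^3 - (837/8)x^2 + (1937/8)x + 1329/4
check: K g = -(27/2)x^3 - (837/8)x^2 + (1977/8)x + 1329/4
so K g − 1·g = -x^4 + 5x = f ✓

the result is g(x) = x^4 - (27/2)x^3 - (837/8)x^2 + (1937/8)x + 1329/4


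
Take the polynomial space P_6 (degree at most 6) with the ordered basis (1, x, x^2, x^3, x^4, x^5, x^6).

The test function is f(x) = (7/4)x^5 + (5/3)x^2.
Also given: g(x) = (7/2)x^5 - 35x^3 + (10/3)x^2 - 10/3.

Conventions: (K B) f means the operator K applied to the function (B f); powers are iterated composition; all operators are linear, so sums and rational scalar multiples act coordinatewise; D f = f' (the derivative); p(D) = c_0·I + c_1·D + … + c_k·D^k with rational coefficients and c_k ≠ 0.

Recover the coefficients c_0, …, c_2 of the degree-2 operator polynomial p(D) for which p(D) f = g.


p(D) = 2·I − D^2, i.e. c_0 = 2, c_1 = 0, c_2 = -1

D^0 f = (7/4)x^5 + (5/3)x^2
D^1 f = (35/4)x^4 + (10/3)x
D^2 f = 35x^3 + 10/3
matching coefficients of g against c_0 f + c_1 Df + … from the top degree down determines the c_i
solution: c_0 = 2, c_1 = 0, c_2 = -1


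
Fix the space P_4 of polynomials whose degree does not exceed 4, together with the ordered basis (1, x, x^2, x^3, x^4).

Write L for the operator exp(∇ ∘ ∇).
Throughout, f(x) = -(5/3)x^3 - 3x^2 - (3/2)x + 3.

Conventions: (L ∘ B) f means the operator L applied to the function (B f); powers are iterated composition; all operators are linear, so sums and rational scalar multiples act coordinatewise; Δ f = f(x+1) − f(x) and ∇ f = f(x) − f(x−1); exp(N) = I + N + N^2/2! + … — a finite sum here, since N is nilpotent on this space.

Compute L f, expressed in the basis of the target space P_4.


order-1 term: -10x + 4
the series for exp(∇ ∘ ∇) f terminates at order 1
exp(∇ ∘ ∇) f = -(5/3)x^3 - 3x^2 - (23/2)x + 7

the image equals g(x) = -(5/3)x^3 - 3x^2 - (23/2)x + 7


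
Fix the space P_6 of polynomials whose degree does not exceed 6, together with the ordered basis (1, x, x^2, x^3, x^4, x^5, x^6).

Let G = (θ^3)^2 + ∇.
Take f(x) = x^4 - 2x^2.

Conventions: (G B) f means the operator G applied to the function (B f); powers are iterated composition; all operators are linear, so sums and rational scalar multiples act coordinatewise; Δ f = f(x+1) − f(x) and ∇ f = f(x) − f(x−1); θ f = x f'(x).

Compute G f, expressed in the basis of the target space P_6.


θ f = 4x^4 - 4x^2
θ θ f = 16x^4 - 8x^2
θ θ θ f = 64x^4 - 16x^2
θ θ^3 f = 256x^4 - 32x^2
θ θ θ^3 f = 1024x^4 - 64x^2
θ θ θ θ^3 f = 4096x^4 - 128x^2
∇ f = 4x^3 - 6x^2 + 1
((θ^3)^2 + ∇) f = 4096x^4 + 4x^3 - 134x^2 + 1

g(x) = 4096x^4 + 4x^3 - 134x^2 + 1


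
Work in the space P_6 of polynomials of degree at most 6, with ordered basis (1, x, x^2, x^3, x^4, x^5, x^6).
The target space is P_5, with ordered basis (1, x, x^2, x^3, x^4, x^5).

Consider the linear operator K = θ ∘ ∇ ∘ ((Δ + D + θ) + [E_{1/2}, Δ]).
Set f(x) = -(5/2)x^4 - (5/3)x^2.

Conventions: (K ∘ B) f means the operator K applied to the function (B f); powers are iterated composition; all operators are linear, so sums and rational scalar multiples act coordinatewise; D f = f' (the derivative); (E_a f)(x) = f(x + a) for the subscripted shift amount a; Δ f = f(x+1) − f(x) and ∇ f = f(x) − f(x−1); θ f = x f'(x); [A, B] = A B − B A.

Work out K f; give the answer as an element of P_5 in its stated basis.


Δ f = -10x^3 - 15x^2 - (40/3)x - 25/6
D f = -10x^3 - (10/3)x
θ f = -10x^4 - (10/3)x^2
(Δ + D + θ) f = -10x^4 - 20x^3 - (55/3)x^2 - (50/3)x - 25/6
Δ f = -10x^3 - 15x^2 - (40/3)x - 25/6
E_{1/2} Δ f = -10x^3 - 30x^2 - (215/6)x - 95/6
E_{1/2} f = -(5/2)x^4 - 5x^3 - (65/12)x^2 - (35/12)x - 55/96
Δ E_{1/2} f = -10x^3 - 30x^2 - (215/6)x - 95/6
[E_{1/2}, Δ] f = 0
((Δ + D + θ) + [E_{1/2}, Δ]) f = -10x^4 - 20x^3 - (55/3)x^2 - (50/3)x - 25/6
∇ ((Δ + D + θ) + [E_{1/2}, Δ]) f = -40x^3 - (50/3)x - 25/3
θ ∇ ((Δ + D + θ) + [E_{1/2}, Δ]) f = -120x^3 - (50/3)x

g(x) = -120x^3 - (50/3)x
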